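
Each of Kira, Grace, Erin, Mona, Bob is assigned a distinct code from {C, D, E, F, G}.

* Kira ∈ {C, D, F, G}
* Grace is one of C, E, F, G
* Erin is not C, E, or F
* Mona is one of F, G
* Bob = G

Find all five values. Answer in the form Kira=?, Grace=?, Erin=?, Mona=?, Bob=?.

Kira=C, Grace=E, Erin=D, Mona=F, Bob=G

Bob has just one choice, so Bob = G. Strike G from Kira, Grace, Erin, Mona.
Erin must be D (only option left). Eliminate D elsewhere: Kira.
Mona must be F (only option left). Eliminate F elsewhere: Kira, Grace.
That leaves Kira = C. Strike C from Grace.
Grace's domain is down to {E}, so Grace = E.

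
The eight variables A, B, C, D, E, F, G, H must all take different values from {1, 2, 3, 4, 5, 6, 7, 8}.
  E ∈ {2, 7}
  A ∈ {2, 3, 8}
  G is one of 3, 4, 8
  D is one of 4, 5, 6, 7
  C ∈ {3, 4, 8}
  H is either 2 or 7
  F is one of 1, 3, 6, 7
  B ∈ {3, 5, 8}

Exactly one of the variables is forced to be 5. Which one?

The 8 variables draw from only 8 values {1, 2, 3, 4, 5, 6, 7, 8}, so each is used; only F can be 1, hence F = 1.
Among the 7 still-open variables, 6 fits only D (and all 7 values in {2, 3, 4, 5, 6, 7, 8} must be used), so D = 6.
Among the 6 still-open variables, 5 fits only B (and all 6 values in {2, 3, 4, 5, 7, 8} must be used), so B = 5.

B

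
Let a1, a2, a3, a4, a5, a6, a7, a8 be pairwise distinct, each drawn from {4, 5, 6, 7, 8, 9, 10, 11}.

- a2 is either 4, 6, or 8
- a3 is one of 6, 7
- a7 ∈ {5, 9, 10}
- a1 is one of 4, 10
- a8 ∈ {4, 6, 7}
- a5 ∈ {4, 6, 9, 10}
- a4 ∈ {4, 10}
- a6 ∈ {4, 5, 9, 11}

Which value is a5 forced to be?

9

The 8 variables together cover exactly {4, 5, 6, 7, 8, 9, 10, 11} — 8 values for 8 variables — and 8 appears only in a2's list, so a2 = 8.
The 7 still-open variables draw from only 7 values {4, 5, 6, 7, 9, 10, 11}, so each is used; only a6 can be 11, hence a6 = 11.
Among the 6 still-open variables, 5 fits only a7 (and all 6 values in {4, 5, 6, 7, 9, 10} must be used), so a7 = 5.
Among the 5 still-open variables, 9 fits only a5 (and all 5 values in {4, 6, 7, 9, 10} must be used), so a5 = 9.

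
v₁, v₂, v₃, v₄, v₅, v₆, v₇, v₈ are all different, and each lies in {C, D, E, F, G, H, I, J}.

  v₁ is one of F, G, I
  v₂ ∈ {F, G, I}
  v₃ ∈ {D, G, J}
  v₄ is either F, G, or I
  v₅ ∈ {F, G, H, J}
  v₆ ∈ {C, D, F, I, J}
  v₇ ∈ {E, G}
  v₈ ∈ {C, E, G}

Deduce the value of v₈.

The 8 variables draw from only 8 values {C, D, E, F, G, H, I, J}, so each is used; only v₅ can be H, hence v₅ = H.
v₁, v₂, v₄ between them cover only {F, G, I} — a naked triple. Remove those values from v₃, v₆, v₇, v₈.
That leaves v₇ = E. Remove E from v₈.
So v₈ = C.

C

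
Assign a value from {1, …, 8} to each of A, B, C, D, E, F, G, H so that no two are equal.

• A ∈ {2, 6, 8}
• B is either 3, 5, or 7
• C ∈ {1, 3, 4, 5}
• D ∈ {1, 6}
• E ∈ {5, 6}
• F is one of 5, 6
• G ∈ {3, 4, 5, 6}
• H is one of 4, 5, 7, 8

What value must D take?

1

Among the 8 variables, 2 fits only A (and all 8 values in {1, 2, 3, 4, 5, 6, 7, 8} must be used), so A = 2.
The 7 still-open variables draw from only 7 values {1, 3, 4, 5, 6, 7, 8}, so each is used; only H can be 8, hence H = 8.
The 6 still-open variables draw from only 6 values {1, 3, 4, 5, 6, 7}, so each is used; only B can be 7, hence B = 7.
E and F share exactly the 2 values {5, 6}; by pigeonhole those values go to them, so strike 5, 6 from C, D, G.
So D = 1.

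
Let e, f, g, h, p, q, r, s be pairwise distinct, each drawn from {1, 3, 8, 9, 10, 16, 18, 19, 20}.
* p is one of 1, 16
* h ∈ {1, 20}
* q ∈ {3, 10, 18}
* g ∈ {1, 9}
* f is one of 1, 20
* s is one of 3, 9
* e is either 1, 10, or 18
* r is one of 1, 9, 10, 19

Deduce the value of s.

3

Among the 8 variables, 16 fits only p (and all 8 values in {1, 3, 9, 10, 16, 18, 19, 20} must be used), so p = 16.
The 7 still-open variables together cover exactly {1, 3, 9, 10, 18, 19, 20} — 7 values for 7 variables — and 19 appears only in r's list, so r = 19.
The 2 variables f and h are confined to {1, 20}, which locks those values in; drop them from e, g.
g has just one choice, so g = 9. Remove 9 from s.
So s = 3.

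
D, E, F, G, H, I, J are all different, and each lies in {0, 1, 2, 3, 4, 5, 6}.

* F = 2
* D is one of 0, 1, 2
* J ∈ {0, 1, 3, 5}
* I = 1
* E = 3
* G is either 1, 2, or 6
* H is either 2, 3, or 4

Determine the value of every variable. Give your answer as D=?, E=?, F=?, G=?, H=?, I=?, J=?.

E's domain is down to {3}, so E = 3. Strike 3 from H, J.
F has just one choice, so F = 2. Eliminate 2 elsewhere: D, G, H.
H must be 4 (only option left).
I has just one choice, so I = 1. Strike 1 from D, G, J.
D's domain is down to {0}, so D = 0. Remove 0 from J.
That leaves G = 6.
J has just one choice, so J = 5.

D=0, E=3, F=2, G=6, H=4, I=1, J=5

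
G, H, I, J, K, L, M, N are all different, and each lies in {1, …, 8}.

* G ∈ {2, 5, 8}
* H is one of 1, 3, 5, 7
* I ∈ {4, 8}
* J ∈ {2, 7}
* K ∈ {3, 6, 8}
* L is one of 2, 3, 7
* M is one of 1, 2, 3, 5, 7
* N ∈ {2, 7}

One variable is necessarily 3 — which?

L

The 8 variables draw from only 8 values {1, 2, 3, 4, 5, 6, 7, 8}, so each is used; only I can be 4, hence I = 4.
The 7 still-open variables draw from only 7 values {1, 2, 3, 5, 6, 7, 8}, so each is used; only K can be 6, hence K = 6.
The 6 still-open variables together cover exactly {1, 2, 3, 5, 7, 8} — 6 values for 6 variables — and 8 appears only in G's list, so G = 8.
J and N between them cover only {2, 7} — a naked pair. Remove those values from H, L, M.
So 3 goes to L.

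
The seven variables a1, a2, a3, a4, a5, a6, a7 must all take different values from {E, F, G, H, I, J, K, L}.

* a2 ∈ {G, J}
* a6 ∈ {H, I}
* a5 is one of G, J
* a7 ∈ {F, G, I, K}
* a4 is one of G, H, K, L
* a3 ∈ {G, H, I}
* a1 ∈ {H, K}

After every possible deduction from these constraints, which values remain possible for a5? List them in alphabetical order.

G, J

Among the 7 variables, F fits only a7 (and all 7 values in {F, G, H, I, J, K, L} must be used), so a7 = F.
The 6 still-open variables draw from only 6 values {G, H, I, J, K, L}, so each is used; only a4 can be L, hence a4 = L.
The 5 still-open variables draw from only 5 values {G, H, I, J, K}, so each is used; only a1 can be K, hence a1 = K.
The 2 variables a2 and a5 are confined to {G, J}, which locks those values in; drop them from a3.
No further eliminations apply; a5 can still be any of G, J.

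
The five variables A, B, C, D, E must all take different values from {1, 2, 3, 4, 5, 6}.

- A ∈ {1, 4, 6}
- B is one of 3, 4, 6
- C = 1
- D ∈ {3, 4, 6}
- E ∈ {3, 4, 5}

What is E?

C must be 1 (only option left). Strike 1 from A.
Among the 4 still-open variables, 5 fits only E (and all 4 values in {3, 4, 5, 6} must be used), so E = 5.

5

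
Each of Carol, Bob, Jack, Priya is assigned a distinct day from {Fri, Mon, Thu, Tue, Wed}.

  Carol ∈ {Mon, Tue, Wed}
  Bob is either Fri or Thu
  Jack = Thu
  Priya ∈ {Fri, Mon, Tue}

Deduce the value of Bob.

Jack has just one choice, so Jack = Thu. So Bob can't be Thu.
So Bob = Fri.

Fri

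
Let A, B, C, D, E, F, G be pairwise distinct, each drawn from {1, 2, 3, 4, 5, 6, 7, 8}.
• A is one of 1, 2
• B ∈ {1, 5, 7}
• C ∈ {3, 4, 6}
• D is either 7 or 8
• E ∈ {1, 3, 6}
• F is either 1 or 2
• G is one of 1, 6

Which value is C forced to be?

4

A and F share exactly the 2 values {1, 2}; by pigeonhole those values go to them, so strike 1, 2 from B, E, G.
G's domain is down to {6}, so G = 6. So C, E can't be 6.
That leaves E = 3. Strike 3 from C.
So C = 4.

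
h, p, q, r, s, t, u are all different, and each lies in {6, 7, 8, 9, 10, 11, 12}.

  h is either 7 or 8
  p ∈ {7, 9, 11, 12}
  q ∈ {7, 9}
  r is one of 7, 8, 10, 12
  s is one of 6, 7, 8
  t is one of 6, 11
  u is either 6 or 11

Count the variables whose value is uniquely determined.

3

The 7 variables draw from only 7 values {6, 7, 8, 9, 10, 11, 12}, so each is used; only r can be 10, hence r = 10.
Among the 6 still-open variables, 12 fits only p (and all 6 values in {6, 7, 8, 9, 11, 12} must be used), so p = 12.
The 5 still-open variables draw from only 5 values {6, 7, 8, 9, 11}, so each is used; only q can be 9, hence q = 9.
t and u between them cover only {6, 11} — a naked pair. Remove those values from s.
Determined: p=12, q=9, r=10. The other variables each still have more than one consistent value. That makes 3.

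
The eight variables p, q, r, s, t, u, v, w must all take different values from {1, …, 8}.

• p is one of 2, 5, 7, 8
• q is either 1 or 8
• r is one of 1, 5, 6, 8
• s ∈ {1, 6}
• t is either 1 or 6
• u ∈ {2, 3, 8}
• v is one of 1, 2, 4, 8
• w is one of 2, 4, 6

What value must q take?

8

The 8 variables draw from only 8 values {1, 2, 3, 4, 5, 6, 7, 8}, so each is used; only u can be 3, hence u = 3.
The 7 still-open variables draw from only 7 values {1, 2, 4, 5, 6, 7, 8}, so each is used; only p can be 7, hence p = 7.
The 6 still-open variables together cover exactly {1, 2, 4, 5, 6, 8} — 6 values for 6 variables — and 5 appears only in r's list, so r = 5.
s and t share exactly the 2 values {1, 6}; by pigeonhole those values go to them, so strike 1, 6 from q, v, w.
So q = 8.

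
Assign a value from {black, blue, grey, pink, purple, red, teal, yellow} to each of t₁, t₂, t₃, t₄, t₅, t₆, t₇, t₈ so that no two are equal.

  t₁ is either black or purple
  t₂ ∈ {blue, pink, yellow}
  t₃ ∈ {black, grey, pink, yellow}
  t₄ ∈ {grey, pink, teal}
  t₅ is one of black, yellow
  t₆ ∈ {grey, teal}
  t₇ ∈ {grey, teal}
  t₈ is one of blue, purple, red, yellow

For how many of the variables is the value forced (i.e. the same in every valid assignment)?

The 8 variables together cover exactly {black, blue, grey, pink, purple, red, teal, yellow} — 8 values for 8 variables — and red appears only in t₈'s list, so t₈ = red.
The 7 still-open variables draw from only 7 values {black, blue, grey, pink, purple, teal, yellow}, so each is used; only t₂ can be blue, hence t₂ = blue.
The 6 still-open variables together cover exactly {black, grey, pink, purple, teal, yellow} — 6 values for 6 variables — and purple appears only in t₁'s list, so t₁ = purple.
t₆ and t₇ share exactly the 2 values {grey, teal}; by pigeonhole those values go to them, so strike grey, teal from t₃, t₄.
t₄'s domain is down to {pink}, so t₄ = pink. So t₃ can't be pink.
Determined: t₁=purple, t₂=blue, t₄=pink, t₈=red. The other variables each still have more than one consistent value. That makes 4.

4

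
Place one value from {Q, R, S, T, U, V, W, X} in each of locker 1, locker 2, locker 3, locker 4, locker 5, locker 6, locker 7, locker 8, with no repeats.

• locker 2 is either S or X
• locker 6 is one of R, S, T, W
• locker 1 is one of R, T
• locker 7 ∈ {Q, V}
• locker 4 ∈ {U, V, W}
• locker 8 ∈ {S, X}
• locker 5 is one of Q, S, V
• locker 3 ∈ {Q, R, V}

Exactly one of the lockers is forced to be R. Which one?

locker 3

The 8 variables together cover exactly {Q, R, S, T, U, V, W, X} — 8 values for 8 variables — and U appears only in locker 4's list, so locker 4 = U.
The 7 still-open variables together cover exactly {Q, R, S, T, V, W, X} — 7 values for 7 variables — and W appears only in locker 6's list, so locker 6 = W.
The 6 still-open variables together cover exactly {Q, R, S, T, V, X} — 6 values for 6 variables — and T appears only in locker 1's list, so locker 1 = T.
The 5 still-open variables together cover exactly {Q, R, S, V, X} — 5 values for 5 variables — and R appears only in locker 3's list, so locker 3 = R.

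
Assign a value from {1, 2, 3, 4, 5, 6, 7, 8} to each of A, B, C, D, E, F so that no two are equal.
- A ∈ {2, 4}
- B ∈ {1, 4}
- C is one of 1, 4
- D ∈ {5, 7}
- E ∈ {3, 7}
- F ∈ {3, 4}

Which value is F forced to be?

The 6 variables together cover exactly {1, 2, 3, 4, 5, 7} — 6 values for 6 variables — and 2 appears only in A's list, so A = 2.
The 5 still-open variables together cover exactly {1, 3, 4, 5, 7} — 5 values for 5 variables — and 5 appears only in D's list, so D = 5.
Among the 4 still-open variables, 7 fits only E (and all 4 values in {1, 3, 4, 7} must be used), so E = 7.
The 3 still-open variables draw from only 3 values {1, 3, 4}, so each is used; only F can be 3, hence F = 3.

3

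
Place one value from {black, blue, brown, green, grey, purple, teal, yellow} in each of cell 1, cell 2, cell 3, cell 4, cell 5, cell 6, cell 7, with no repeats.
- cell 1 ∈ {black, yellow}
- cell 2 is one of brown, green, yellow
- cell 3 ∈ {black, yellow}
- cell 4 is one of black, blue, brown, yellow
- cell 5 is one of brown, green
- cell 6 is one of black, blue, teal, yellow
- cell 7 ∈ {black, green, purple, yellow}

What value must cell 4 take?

blue

The 7 variables draw from only 7 values {black, blue, brown, green, purple, teal, yellow}, so each is used; only cell 7 can be purple, hence cell 7 = purple.
Among the 6 still-open variables, teal fits only cell 6 (and all 6 values in {black, blue, brown, green, teal, yellow} must be used), so cell 6 = teal.
The 5 still-open variables draw from only 5 values {black, blue, brown, green, yellow}, so each is used; only cell 4 can be blue, hence cell 4 = blue.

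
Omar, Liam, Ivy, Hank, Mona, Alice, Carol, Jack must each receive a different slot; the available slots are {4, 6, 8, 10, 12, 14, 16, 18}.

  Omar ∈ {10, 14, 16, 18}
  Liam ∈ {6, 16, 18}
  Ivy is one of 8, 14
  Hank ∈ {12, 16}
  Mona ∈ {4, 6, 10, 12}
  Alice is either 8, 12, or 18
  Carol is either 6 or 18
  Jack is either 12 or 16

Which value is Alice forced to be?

8

The 8 variables together cover exactly {4, 6, 8, 10, 12, 14, 16, 18} — 8 values for 8 variables — and 4 appears only in Mona's list, so Mona = 4.
The 7 still-open variables together cover exactly {6, 8, 10, 12, 14, 16, 18} — 7 values for 7 variables — and 10 appears only in Omar's list, so Omar = 10.
The 6 still-open variables draw from only 6 values {6, 8, 12, 14, 16, 18}, so each is used; only Ivy can be 14, hence Ivy = 14.
The 5 still-open variables draw from only 5 values {6, 8, 12, 16, 18}, so each is used; only Alice can be 8, hence Alice = 8.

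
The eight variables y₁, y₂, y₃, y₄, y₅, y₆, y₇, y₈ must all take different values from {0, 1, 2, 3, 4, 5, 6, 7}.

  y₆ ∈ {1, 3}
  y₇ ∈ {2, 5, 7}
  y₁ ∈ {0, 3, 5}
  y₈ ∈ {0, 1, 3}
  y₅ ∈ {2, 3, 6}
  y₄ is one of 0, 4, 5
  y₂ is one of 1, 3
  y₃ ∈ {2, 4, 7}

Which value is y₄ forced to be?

The 8 variables together cover exactly {0, 1, 2, 3, 4, 5, 6, 7} — 8 values for 8 variables — and 6 appears only in y₅'s list, so y₅ = 6.
The 2 variables y₂ and y₆ are confined to {1, 3}, which locks those values in; drop them from y₁, y₈.
y₈ has just one choice, so y₈ = 0. Remove 0 from y₁, y₄.
y₁'s domain is down to {5}, so y₁ = 5. Remove 5 from y₄, y₇.
So y₄ = 4.

4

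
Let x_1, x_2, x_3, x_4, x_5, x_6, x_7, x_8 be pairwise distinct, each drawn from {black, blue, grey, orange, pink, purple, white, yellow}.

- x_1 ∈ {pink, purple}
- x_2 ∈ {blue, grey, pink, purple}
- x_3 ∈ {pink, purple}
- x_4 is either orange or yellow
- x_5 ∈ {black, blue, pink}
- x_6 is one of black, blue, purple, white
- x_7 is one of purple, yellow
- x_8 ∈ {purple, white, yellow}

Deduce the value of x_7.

The 8 variables together cover exactly {black, blue, grey, orange, pink, purple, white, yellow} — 8 values for 8 variables — and grey appears only in x_2's list, so x_2 = grey.
Among the 7 still-open variables, orange fits only x_4 (and all 7 values in {black, blue, orange, pink, purple, white, yellow} must be used), so x_4 = orange.
x_1 and x_3 share exactly the 2 values {pink, purple}; by pigeonhole those values go to them, so strike pink, purple from x_5, x_6, x_7, x_8.
So x_7 = yellow.

yellow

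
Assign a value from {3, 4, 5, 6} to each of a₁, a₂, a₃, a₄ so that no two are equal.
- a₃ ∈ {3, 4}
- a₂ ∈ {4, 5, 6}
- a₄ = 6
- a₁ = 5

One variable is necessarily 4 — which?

a₁ must be 5 (only option left). So a₂ can't be 5.
That leaves a₄ = 6. Strike 6 from a₂.
So 4 goes to a₂.

a₂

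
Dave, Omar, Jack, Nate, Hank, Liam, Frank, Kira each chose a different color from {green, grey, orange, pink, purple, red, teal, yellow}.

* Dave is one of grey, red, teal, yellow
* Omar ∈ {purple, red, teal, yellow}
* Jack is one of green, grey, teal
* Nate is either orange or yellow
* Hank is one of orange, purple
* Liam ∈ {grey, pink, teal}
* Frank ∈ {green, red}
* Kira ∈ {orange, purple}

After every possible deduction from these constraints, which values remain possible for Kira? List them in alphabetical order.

The 8 variables together cover exactly {green, grey, orange, pink, purple, red, teal, yellow} — 8 values for 8 variables — and pink appears only in Liam's list, so Liam = pink.
Hank and Kira between them cover only {orange, purple} — a naked pair. Remove those values from Omar, Nate.
That leaves Nate = yellow. Remove yellow from Dave, Omar.
No further eliminations apply; Kira can still be any of orange, purple.

orange, purple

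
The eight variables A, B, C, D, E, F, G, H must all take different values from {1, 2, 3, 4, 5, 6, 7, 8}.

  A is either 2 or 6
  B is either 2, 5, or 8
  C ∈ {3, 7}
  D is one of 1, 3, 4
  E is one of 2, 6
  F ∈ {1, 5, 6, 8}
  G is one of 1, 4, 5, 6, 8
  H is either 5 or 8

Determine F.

The 8 variables draw from only 8 values {1, 2, 3, 4, 5, 6, 7, 8}, so each is used; only C can be 7, hence C = 7.
The 7 still-open variables together cover exactly {1, 2, 3, 4, 5, 6, 8} — 7 values for 7 variables — and 3 appears only in D's list, so D = 3.
Among the 6 still-open variables, 4 fits only G (and all 6 values in {1, 2, 4, 5, 6, 8} must be used), so G = 4.
The 5 still-open variables draw from only 5 values {1, 2, 5, 6, 8}, so each is used; only F can be 1, hence F = 1.

1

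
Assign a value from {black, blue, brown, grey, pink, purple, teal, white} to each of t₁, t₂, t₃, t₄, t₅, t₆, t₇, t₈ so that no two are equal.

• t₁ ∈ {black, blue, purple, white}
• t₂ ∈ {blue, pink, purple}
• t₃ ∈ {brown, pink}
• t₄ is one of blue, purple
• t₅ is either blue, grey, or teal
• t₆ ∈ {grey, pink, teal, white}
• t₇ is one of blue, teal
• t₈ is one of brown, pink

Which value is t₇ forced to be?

teal

Among the 8 variables, black fits only t₁ (and all 8 values in {black, blue, brown, grey, pink, purple, teal, white} must be used), so t₁ = black.
The 7 still-open variables draw from only 7 values {blue, brown, grey, pink, purple, teal, white}, so each is used; only t₆ can be white, hence t₆ = white.
Among the 6 still-open variables, grey fits only t₅ (and all 6 values in {blue, brown, grey, pink, purple, teal} must be used), so t₅ = grey.
Among the 5 still-open variables, teal fits only t₇ (and all 5 values in {blue, brown, pink, purple, teal} must be used), so t₇ = teal.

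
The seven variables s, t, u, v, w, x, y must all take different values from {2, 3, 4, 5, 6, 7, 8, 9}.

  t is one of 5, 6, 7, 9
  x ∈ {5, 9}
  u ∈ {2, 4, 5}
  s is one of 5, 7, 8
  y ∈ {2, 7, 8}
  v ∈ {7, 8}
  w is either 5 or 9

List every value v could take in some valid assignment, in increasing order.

7, 8

The 7 variables together cover exactly {2, 4, 5, 6, 7, 8, 9} — 7 values for 7 variables — and 4 appears only in u's list, so u = 4.
The 6 still-open variables draw from only 6 values {2, 5, 6, 7, 8, 9}, so each is used; only y can be 2, hence y = 2.
The 5 still-open variables together cover exactly {5, 6, 7, 8, 9} — 5 values for 5 variables — and 6 appears only in t's list, so t = 6.
w and x share exactly the 2 values {5, 9}; by pigeonhole those values go to them, so strike 5, 9 from s.
No further eliminations apply; v can still be any of 7, 8.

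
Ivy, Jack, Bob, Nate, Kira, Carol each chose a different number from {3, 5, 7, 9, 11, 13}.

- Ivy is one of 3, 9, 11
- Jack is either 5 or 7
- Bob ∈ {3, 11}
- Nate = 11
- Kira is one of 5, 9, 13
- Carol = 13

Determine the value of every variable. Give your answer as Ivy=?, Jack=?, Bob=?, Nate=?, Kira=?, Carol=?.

Nate must be 11 (only option left). So Ivy, Bob can't be 11.
That leaves Carol = 13. Eliminate 13 elsewhere: Kira.
That leaves Bob = 3. Eliminate 3 elsewhere: Ivy.
Ivy must be 9 (only option left). So Kira can't be 9.
That leaves Kira = 5. Eliminate 5 elsewhere: Jack.
Jack's domain is down to {7}, so Jack = 7.

Ivy=9, Jack=7, Bob=3, Nate=11, Kira=5, Carol=13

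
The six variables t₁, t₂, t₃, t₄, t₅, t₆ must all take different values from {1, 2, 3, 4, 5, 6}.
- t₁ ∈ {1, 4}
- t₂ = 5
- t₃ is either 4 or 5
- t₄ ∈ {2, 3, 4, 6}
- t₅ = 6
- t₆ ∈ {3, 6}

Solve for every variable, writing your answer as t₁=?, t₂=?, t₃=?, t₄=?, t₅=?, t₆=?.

t₂ has just one choice, so t₂ = 5. Remove 5 from t₃.
t₃'s domain is down to {4}, so t₃ = 4. Eliminate 4 elsewhere: t₁, t₄.
That leaves t₅ = 6. Strike 6 from t₄, t₆.
t₆ has just one choice, so t₆ = 3. So t₄ can't be 3.
t₁ must be 1 (only option left).
t₄'s domain is down to {2}, so t₄ = 2.

t₁=1, t₂=5, t₃=4, t₄=2, t₅=6, t₆=3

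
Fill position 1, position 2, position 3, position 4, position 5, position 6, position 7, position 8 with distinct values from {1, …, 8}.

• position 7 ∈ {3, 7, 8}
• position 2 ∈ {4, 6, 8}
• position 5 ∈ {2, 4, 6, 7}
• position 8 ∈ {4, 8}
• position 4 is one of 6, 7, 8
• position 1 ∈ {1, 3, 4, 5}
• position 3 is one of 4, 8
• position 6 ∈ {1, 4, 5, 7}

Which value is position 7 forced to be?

3

The 8 variables together cover exactly {1, 2, 3, 4, 5, 6, 7, 8} — 8 values for 8 variables — and 2 appears only in position 5's list, so position 5 = 2.
The 2 variables position 3 and position 8 are confined to {4, 8}, which locks those values in; drop them from position 1, position 2, position 4, position 6, position 7.
That leaves position 2 = 6. Remove 6 from position 4.
position 4 must be 7 (only option left). Remove 7 from position 6, position 7.
So position 7 = 3.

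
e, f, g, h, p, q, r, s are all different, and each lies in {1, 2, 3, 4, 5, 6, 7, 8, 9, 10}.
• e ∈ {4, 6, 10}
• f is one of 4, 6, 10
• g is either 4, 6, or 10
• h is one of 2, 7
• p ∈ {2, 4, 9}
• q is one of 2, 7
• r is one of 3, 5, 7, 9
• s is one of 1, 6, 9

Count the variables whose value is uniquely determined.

2

The 2 variables h and q are confined to {2, 7}, which locks those values in; drop them from p, r.
e, f, g between them cover only {4, 6, 10} — a naked triple. Remove those values from p, s.
p must be 9 (only option left). Eliminate 9 elsewhere: r, s.
s must be 1 (only option left).
Determined: p=9, s=1. The other variables each still have more than one consistent value. That makes 2.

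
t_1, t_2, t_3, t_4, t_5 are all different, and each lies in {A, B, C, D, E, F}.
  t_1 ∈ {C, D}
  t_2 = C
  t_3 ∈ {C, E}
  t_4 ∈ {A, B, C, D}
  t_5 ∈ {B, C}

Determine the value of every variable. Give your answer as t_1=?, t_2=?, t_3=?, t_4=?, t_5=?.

t_2 has just one choice, so t_2 = C. Remove C from t_1, t_3, t_4, t_5.
t_3's domain is down to {E}, so t_3 = E.
t_5's domain is down to {B}, so t_5 = B. Remove B from t_4.
That leaves t_1 = D. So t_4 can't be D.
t_4 must be A (only option left).

t_1=D, t_2=C, t_3=E, t_4=A, t_5=B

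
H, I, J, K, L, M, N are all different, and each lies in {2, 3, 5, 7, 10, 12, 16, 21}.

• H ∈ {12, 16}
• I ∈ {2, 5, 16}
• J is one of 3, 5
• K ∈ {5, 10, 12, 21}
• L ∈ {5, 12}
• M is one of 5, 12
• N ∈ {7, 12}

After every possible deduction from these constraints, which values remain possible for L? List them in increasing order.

5, 12

The 2 variables L and M are confined to {5, 12}, which locks those values in; drop them from H, I, J, K, N.
H must be 16 (only option left). Eliminate 16 elsewhere: I.
I must be 2 (only option left).
That leaves J = 3.
That leaves N = 7.
No further eliminations apply; L can still be any of 5, 12.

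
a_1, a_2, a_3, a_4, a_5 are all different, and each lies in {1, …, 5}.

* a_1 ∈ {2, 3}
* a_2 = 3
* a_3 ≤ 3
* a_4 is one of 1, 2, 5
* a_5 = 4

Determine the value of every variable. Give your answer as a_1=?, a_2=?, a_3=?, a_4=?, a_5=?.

a_2's domain is down to {3}, so a_2 = 3. Remove 3 from a_1, a_3.
a_5 has just one choice, so a_5 = 4.
a_1 has just one choice, so a_1 = 2. Strike 2 from a_3, a_4.
That leaves a_3 = 1. So a_4 can't be 1.
That leaves a_4 = 5.

a_1=2, a_2=3, a_3=1, a_4=5, a_5=4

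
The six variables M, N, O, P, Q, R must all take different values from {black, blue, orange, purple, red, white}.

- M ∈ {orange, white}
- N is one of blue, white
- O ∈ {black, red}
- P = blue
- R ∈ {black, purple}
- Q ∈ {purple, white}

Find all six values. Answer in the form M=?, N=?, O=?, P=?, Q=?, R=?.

P's domain is down to {blue}, so P = blue. Strike blue from N.
N must be white (only option left). Eliminate white elsewhere: M, Q.
Q must be purple (only option left). Strike purple from R.
R's domain is down to {black}, so R = black. So O can't be black.
M has just one choice, so M = orange.
O's domain is down to {red}, so O = red.

M=orange, N=white, O=red, P=blue, Q=purple, R=black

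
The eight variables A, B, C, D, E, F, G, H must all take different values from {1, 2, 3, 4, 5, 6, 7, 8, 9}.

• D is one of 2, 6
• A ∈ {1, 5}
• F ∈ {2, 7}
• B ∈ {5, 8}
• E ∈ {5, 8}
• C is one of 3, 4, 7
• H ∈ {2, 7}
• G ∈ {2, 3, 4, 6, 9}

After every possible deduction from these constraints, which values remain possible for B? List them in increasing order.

5, 8

The 2 variables B and E are confined to {5, 8}, which locks those values in; drop them from A.
A must be 1 (only option left).
The 2 variables F and H are confined to {2, 7}, which locks those values in; drop them from C, D, G.
D must be 6 (only option left). So G can't be 6.
No further eliminations apply; B can still be any of 5, 8.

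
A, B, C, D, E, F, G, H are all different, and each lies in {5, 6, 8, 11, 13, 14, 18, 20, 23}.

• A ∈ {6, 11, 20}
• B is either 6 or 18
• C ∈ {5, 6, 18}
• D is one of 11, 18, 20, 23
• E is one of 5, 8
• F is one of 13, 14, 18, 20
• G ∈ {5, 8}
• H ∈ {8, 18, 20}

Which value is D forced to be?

E and G between them cover only {5, 8} — a naked pair. Remove those values from C, H.
B and C between them cover only {6, 18} — a naked pair. Remove those values from A, D, F, H.
H's domain is down to {20}, so H = 20. Remove 20 from A, D, F.
That leaves A = 11. Remove 11 from D.
So D = 23.

23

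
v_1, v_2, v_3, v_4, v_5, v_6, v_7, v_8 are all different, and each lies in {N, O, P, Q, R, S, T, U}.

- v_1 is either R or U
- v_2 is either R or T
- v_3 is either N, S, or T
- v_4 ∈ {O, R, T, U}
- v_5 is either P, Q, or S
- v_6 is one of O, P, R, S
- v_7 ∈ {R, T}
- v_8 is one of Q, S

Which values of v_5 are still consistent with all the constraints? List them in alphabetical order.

P, Q, S

The 8 variables together cover exactly {N, O, P, Q, R, S, T, U} — 8 values for 8 variables — and N appears only in v_3's list, so v_3 = N.
v_2 and v_7 share exactly the 2 values {R, T}; by pigeonhole those values go to them, so strike R, T from v_1, v_4, v_6.
v_1 must be U (only option left). So v_4 can't be U.
v_4's domain is down to {O}, so v_4 = O. So v_6 can't be O.
No further eliminations apply; v_5 can still be any of P, Q, S.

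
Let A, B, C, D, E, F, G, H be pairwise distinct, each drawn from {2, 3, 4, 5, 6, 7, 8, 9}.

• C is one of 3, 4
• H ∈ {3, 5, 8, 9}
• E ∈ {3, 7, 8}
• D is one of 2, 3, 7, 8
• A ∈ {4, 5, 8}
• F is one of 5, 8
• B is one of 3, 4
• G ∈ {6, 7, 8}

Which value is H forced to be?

9

Among the 8 variables, 2 fits only D (and all 8 values in {2, 3, 4, 5, 6, 7, 8, 9} must be used), so D = 2.
The 7 still-open variables draw from only 7 values {3, 4, 5, 6, 7, 8, 9}, so each is used; only G can be 6, hence G = 6.
The 6 still-open variables draw from only 6 values {3, 4, 5, 7, 8, 9}, so each is used; only E can be 7, hence E = 7.
The 5 still-open variables draw from only 5 values {3, 4, 5, 8, 9}, so each is used; only H can be 9, hence H = 9.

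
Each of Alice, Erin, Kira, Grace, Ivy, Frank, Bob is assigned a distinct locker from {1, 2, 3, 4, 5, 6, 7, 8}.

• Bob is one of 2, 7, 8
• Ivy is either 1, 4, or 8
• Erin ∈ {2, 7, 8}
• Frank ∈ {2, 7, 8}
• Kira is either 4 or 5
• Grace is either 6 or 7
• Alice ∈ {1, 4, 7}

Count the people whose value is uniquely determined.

2

The 7 variables draw from only 7 values {1, 2, 4, 5, 6, 7, 8}, so each is used; only Kira can be 5, hence Kira = 5.
The 6 still-open variables draw from only 6 values {1, 2, 4, 6, 7, 8}, so each is used; only Grace can be 6, hence Grace = 6.
The 3 variables Erin, Frank, Bob are confined to {2, 7, 8}, which locks those values in; drop them from Alice, Ivy.
Determined: Kira=5, Grace=6. The other people each still have more than one consistent value. That makes 2.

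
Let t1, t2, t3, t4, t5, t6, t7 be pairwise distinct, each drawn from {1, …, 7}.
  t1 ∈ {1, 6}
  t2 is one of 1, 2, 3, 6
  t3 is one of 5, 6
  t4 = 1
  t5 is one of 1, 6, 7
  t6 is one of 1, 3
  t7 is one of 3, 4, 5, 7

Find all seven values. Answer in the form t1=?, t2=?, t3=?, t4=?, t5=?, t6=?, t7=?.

t4 has just one choice, so t4 = 1. Remove 1 from t1, t2, t5, t6.
t6 must be 3 (only option left). Strike 3 from t2, t7.
t1's domain is down to {6}, so t1 = 6. So t2, t3, t5 can't be 6.
t2 has just one choice, so t2 = 2.
t3 has just one choice, so t3 = 5. So t7 can't be 5.
t5's domain is down to {7}, so t5 = 7. Strike 7 from t7.
t7's domain is down to {4}, so t7 = 4.

t1=6, t2=2, t3=5, t4=1, t5=7, t6=3, t7=4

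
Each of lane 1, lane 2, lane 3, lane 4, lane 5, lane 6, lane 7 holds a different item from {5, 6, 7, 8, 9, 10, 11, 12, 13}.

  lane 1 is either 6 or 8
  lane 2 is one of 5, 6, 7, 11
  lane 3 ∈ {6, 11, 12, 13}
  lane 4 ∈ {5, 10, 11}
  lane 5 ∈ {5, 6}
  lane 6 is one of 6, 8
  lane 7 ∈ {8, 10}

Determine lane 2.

lane 1 and lane 6 share exactly the 2 values {6, 8}; by pigeonhole those values go to them, so strike 6, 8 from lane 2, lane 3, lane 5, lane 7.
lane 5 must be 5 (only option left). Remove 5 from lane 2, lane 4.
lane 7 has just one choice, so lane 7 = 10. Strike 10 from lane 4.
lane 4 has just one choice, so lane 4 = 11. Eliminate 11 elsewhere: lane 2, lane 3.
So lane 2 = 7.

7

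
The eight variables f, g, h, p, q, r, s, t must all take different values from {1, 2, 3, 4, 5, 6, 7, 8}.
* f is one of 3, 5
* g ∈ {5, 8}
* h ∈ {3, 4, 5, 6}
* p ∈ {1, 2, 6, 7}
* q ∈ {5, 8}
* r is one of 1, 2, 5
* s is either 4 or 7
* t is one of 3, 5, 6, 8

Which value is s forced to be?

7

g and q between them cover only {5, 8} — a naked pair. Remove those values from f, h, r, t.
That leaves f = 3. Eliminate 3 elsewhere: h, t.
t must be 6 (only option left). So h, p can't be 6.
That leaves h = 4. So s can't be 4.
So s = 7.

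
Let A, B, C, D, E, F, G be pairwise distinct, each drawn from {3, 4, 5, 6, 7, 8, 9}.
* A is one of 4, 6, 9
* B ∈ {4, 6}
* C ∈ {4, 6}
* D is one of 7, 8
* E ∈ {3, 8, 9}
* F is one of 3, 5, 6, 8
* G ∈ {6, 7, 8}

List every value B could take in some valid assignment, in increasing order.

Among the 7 variables, 5 fits only F (and all 7 values in {3, 4, 5, 6, 7, 8, 9} must be used), so F = 5.
The 6 still-open variables together cover exactly {3, 4, 6, 7, 8, 9} — 6 values for 6 variables — and 3 appears only in E's list, so E = 3.
The 5 still-open variables together cover exactly {4, 6, 7, 8, 9} — 5 values for 5 variables — and 9 appears only in A's list, so A = 9.
The 2 variables B and C are confined to {4, 6}, which locks those values in; drop them from G.
No further eliminations apply; B can still be any of 4, 6.

4, 6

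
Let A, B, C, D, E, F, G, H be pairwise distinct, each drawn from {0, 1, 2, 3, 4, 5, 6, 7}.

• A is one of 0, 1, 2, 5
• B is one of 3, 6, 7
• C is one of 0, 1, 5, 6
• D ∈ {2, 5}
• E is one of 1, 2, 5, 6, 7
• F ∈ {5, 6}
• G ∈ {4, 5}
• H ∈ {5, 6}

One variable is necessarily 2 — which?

D

Among the 8 variables, 3 fits only B (and all 8 values in {0, 1, 2, 3, 4, 5, 6, 7} must be used), so B = 3.
Among the 7 still-open variables, 4 fits only G (and all 7 values in {0, 1, 2, 4, 5, 6, 7} must be used), so G = 4.
The 6 still-open variables together cover exactly {0, 1, 2, 5, 6, 7} — 6 values for 6 variables — and 7 appears only in E's list, so E = 7.
The 2 variables F and H are confined to {5, 6}, which locks those values in; drop them from A, C, D.
So 2 goes to D.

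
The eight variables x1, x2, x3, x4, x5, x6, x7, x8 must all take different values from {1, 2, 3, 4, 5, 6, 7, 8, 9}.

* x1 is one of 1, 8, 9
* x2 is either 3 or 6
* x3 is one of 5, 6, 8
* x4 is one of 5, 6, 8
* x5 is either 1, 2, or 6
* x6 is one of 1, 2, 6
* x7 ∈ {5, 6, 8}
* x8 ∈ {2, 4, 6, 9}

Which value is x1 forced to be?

Among the 8 variables, 3 fits only x2 (and all 8 values in {1, 2, 3, 4, 5, 6, 8, 9} must be used), so x2 = 3.
The 7 still-open variables together cover exactly {1, 2, 4, 5, 6, 8, 9} — 7 values for 7 variables — and 4 appears only in x8's list, so x8 = 4.
Among the 6 still-open variables, 9 fits only x1 (and all 6 values in {1, 2, 5, 6, 8, 9} must be used), so x1 = 9.

9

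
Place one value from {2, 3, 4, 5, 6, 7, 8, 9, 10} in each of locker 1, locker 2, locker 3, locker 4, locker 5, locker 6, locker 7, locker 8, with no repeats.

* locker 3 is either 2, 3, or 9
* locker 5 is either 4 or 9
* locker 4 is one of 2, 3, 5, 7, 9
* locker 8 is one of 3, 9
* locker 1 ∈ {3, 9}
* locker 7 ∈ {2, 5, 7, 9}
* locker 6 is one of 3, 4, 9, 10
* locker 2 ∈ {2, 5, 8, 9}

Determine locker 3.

The 8 variables draw from only 8 values {2, 3, 4, 5, 7, 8, 9, 10}, so each is used; only locker 2 can be 8, hence locker 2 = 8.
Among the 7 still-open variables, 10 fits only locker 6 (and all 7 values in {2, 3, 4, 5, 7, 9, 10} must be used), so locker 6 = 10.
The 6 still-open variables together cover exactly {2, 3, 4, 5, 7, 9} — 6 values for 6 variables — and 4 appears only in locker 5's list, so locker 5 = 4.
locker 1 and locker 8 between them cover only {3, 9} — a naked pair. Remove those values from locker 3, locker 4, locker 7.
So locker 3 = 2.

2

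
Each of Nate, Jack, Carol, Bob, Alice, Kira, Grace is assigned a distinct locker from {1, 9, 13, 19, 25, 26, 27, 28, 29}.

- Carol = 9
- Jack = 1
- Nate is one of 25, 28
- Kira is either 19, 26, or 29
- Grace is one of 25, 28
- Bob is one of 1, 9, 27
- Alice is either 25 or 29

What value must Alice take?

29

Jack has just one choice, so Jack = 1. So Bob can't be 1.
Carol must be 9 (only option left). Strike 9 from Bob.
That leaves Bob = 27.
The 2 variables Nate and Grace are confined to {25, 28}, which locks those values in; drop them from Alice.
So Alice = 29.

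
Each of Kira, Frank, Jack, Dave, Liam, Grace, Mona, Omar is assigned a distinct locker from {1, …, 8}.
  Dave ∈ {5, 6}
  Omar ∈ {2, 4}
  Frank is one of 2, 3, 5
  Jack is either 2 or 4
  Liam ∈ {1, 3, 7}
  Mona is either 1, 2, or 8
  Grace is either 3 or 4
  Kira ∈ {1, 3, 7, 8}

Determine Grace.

The 8 variables draw from only 8 values {1, 2, 3, 4, 5, 6, 7, 8}, so each is used; only Dave can be 6, hence Dave = 6.
The 7 still-open variables draw from only 7 values {1, 2, 3, 4, 5, 7, 8}, so each is used; only Frank can be 5, hence Frank = 5.
Jack and Omar share exactly the 2 values {2, 4}; by pigeonhole those values go to them, so strike 2, 4 from Grace, Mona.
So Grace = 3.

3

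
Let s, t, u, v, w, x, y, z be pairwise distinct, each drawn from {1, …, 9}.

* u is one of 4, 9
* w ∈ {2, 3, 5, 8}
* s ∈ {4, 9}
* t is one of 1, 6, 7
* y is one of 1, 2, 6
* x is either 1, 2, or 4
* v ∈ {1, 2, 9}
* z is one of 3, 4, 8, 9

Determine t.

The 2 variables s and u are confined to {4, 9}, which locks those values in; drop them from v, x, z.
v and x share exactly the 2 values {1, 2}; by pigeonhole those values go to them, so strike 1, 2 from t, w, y.
y's domain is down to {6}, so y = 6. Eliminate 6 elsewhere: t.
So t = 7.

7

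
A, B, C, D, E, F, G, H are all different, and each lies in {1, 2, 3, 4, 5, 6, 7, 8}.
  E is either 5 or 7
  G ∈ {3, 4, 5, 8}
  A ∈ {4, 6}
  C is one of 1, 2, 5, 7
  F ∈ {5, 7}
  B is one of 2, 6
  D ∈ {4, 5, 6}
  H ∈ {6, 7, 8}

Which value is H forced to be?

8

The 8 variables draw from only 8 values {1, 2, 3, 4, 5, 6, 7, 8}, so each is used; only C can be 1, hence C = 1.
The 7 still-open variables together cover exactly {2, 3, 4, 5, 6, 7, 8} — 7 values for 7 variables — and 2 appears only in B's list, so B = 2.
The 6 still-open variables together cover exactly {3, 4, 5, 6, 7, 8} — 6 values for 6 variables — and 3 appears only in G's list, so G = 3.
The 5 still-open variables draw from only 5 values {4, 5, 6, 7, 8}, so each is used; only H can be 8, hence H = 8.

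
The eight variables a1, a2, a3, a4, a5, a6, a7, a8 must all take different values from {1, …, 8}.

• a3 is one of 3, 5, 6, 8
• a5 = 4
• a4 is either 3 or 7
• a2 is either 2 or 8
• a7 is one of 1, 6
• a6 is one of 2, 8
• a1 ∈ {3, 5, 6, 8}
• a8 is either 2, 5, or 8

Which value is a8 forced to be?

a5's domain is down to {4}, so a5 = 4.
Among the 7 still-open variables, 1 fits only a7 (and all 7 values in {1, 2, 3, 5, 6, 7, 8} must be used), so a7 = 1.
Among the 6 still-open variables, 7 fits only a4 (and all 6 values in {2, 3, 5, 6, 7, 8} must be used), so a4 = 7.
a2 and a6 between them cover only {2, 8} — a naked pair. Remove those values from a1, a3, a8.
So a8 = 5.

5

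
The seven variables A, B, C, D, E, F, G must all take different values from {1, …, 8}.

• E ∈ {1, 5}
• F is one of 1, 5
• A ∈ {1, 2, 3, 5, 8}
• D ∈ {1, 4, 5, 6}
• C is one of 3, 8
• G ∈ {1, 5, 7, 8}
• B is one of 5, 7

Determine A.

E and F share exactly the 2 values {1, 5}; by pigeonhole those values go to them, so strike 1, 5 from A, B, D, G.
B's domain is down to {7}, so B = 7. So G can't be 7.
That leaves G = 8. Eliminate 8 elsewhere: A, C.
C has just one choice, so C = 3. Eliminate 3 elsewhere: A.
So A = 2.

2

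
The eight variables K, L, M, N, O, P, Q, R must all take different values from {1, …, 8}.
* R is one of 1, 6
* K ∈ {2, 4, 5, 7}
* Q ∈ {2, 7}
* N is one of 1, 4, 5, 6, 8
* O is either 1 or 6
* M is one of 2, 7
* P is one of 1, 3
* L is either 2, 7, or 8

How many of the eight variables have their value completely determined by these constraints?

Among the 8 variables, 3 fits only P (and all 8 values in {1, 2, 3, 4, 5, 6, 7, 8} must be used), so P = 3.
The 2 variables M and Q are confined to {2, 7}, which locks those values in; drop them from K, L.
L has just one choice, so L = 8. So N can't be 8.
O and R between them cover only {1, 6} — a naked pair. Remove those values from N.
Determined: L=8, P=3. The other variables each still have more than one consistent value. That makes 2.

2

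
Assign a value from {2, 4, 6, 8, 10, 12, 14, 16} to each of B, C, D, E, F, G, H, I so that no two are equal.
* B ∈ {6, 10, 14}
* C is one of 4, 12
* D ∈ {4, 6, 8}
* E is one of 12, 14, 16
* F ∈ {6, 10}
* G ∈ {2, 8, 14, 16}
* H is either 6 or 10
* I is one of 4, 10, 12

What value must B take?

The 8 variables together cover exactly {2, 4, 6, 8, 10, 12, 14, 16} — 8 values for 8 variables — and 2 appears only in G's list, so G = 2.
Among the 7 still-open variables, 8 fits only D (and all 7 values in {4, 6, 8, 10, 12, 14, 16} must be used), so D = 8.
Among the 6 still-open variables, 16 fits only E (and all 6 values in {4, 6, 10, 12, 14, 16} must be used), so E = 16.
The 5 still-open variables together cover exactly {4, 6, 10, 12, 14} — 5 values for 5 variables — and 14 appears only in B's list, so B = 14.

14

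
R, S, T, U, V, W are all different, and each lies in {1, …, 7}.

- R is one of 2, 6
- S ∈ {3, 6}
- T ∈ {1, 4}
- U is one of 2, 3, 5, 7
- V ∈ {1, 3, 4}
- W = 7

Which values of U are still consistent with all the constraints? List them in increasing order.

W must be 7 (only option left). Remove 7 from U.
No further eliminations apply; U can still be any of 2, 3, 5.

2, 3, 5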